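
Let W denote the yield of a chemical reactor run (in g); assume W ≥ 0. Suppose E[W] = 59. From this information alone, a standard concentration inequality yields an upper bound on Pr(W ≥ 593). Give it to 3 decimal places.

0.099

Only the mean of a non-negative variable is known, so Markov's inequality is the applicable tail bound.
Markov's inequality: for a non-negative random variable, Pr(W ≥ a) ≤ E[W]/a.
Here E[W] = 59 and a = 593, so the bound is 59/593 = 0.0995.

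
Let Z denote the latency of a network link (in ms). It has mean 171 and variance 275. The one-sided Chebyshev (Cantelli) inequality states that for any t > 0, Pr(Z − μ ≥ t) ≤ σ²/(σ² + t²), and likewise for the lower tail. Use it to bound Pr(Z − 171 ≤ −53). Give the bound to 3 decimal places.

0.089

Here σ² = 275 and t = 53, so σ² + t² = 3084.
Cantelli's bound: 275/3084 = 0.0892.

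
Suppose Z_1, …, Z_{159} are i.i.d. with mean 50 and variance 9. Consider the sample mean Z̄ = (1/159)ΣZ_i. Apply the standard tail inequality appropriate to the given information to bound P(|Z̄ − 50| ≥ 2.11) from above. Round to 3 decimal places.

With mean and variance of each term known, Chebyshev's inequality bounds the deviation of the sum (or sample mean).
Var(Z̄) = Var(Z_i)/n = 9/159 = 0.056604.
Chebyshev: P(|Z̄ − 50| ≥ 2.11) ≤ Var(Z̄)/(2.11)² = 9/(159·2.11²) = 0.0127.

0.013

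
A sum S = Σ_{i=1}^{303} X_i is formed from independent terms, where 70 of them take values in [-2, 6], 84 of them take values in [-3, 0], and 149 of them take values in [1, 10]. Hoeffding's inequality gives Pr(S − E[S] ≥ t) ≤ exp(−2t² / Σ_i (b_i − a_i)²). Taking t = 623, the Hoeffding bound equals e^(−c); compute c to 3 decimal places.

Σ(b_i − a_i)² = 70·8² + 84·3² + 149·9² = 17305.
c = 2t² / 17305 = 2·623² / 17305 = 44.8574.

44.857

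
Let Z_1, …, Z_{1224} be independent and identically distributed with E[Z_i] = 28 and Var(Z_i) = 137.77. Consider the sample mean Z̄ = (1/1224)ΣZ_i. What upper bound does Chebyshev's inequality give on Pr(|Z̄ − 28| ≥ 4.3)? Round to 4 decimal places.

0.0061

Var(Z̄) = Var(Z_i)/n = 137.77/1224 = 0.11256.
Chebyshev: Pr(|Z̄ − 28| ≥ 4.3) ≤ Var(Z̄)/(4.3)² = 137.77/(1224·4.3²) = 0.0061.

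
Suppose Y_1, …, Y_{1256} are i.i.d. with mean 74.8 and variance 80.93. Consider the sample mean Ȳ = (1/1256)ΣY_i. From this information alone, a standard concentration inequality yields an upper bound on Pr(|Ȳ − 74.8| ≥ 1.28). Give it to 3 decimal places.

With mean and variance of each term known, Chebyshev's inequality bounds the deviation of the sum (or sample mean).
Var(Ȳ) = Var(Y_i)/n = 80.93/1256 = 0.064435.
Chebyshev: Pr(|Ȳ − 74.8| ≥ 1.28) ≤ Var(Ȳ)/(1.28)² = 80.93/(1256·1.28²) = 0.0393.

0.039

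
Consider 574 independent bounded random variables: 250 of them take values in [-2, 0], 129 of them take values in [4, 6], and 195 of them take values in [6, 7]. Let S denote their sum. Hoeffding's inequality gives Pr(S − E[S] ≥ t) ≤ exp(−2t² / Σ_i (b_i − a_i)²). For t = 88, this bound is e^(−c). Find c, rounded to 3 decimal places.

9.052

Σ(b_i − a_i)² = 250·2² + 129·2² + 195·1² = 1711.
c = 2t² / 1711 = 2·88² / 1711 = 9.0520.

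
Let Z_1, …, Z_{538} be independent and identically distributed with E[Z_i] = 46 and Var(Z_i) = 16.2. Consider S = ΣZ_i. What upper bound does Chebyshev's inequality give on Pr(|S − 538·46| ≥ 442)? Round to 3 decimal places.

0.045

Var(S) = n·Var(Z_i) = 538·16.2 = 8715.6.
Chebyshev: Pr(|S − 538·46| ≥ 442) ≤ Var(S)/442² = 8715.6/195364 = 0.0446.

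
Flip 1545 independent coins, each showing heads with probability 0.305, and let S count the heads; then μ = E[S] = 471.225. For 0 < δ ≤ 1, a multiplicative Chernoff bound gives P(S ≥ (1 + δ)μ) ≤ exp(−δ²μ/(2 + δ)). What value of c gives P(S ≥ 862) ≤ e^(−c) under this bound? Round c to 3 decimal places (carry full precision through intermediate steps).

Write 862 = (1 + δ)μ, so δ = 862/471.225 − 1 = 0.8292748…
Then the exponent is δ²μ/(2 + δ) = (862 − μ)² / (μ·(2 + δ)) = 114.538132.

114.538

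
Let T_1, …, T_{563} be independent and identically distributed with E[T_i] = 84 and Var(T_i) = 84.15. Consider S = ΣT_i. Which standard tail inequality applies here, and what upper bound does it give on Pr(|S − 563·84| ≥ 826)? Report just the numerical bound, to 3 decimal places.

0.069

With mean and variance of each term known, Chebyshev's inequality bounds the deviation of the sum (or sample mean).
Var(S) = n·Var(T_i) = 563·84.15 = 47376.45.
Chebyshev: Pr(|S − 563·84| ≥ 826) ≤ Var(S)/826² = 47376.45/682276 = 0.0694.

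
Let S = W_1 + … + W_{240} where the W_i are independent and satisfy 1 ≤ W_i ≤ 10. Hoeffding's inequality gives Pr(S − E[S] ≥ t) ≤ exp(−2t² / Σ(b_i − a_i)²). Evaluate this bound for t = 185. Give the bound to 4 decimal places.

0.0296

Σ(b_i − a_i)² = 240·(9)² = 19440.
Exponent = 2·185²/19440 = 3.5211.
Bound = exp(−3.5211) = 0.02957.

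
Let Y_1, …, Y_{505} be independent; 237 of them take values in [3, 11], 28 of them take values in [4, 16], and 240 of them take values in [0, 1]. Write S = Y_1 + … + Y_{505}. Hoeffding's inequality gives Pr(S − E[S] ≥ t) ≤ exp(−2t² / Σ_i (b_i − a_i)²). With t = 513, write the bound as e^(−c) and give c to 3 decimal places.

27.075

Σ(b_i − a_i)² = 237·8² + 28·12² + 240·1² = 19440.
c = 2t² / 19440 = 2·513² / 19440 = 27.0750.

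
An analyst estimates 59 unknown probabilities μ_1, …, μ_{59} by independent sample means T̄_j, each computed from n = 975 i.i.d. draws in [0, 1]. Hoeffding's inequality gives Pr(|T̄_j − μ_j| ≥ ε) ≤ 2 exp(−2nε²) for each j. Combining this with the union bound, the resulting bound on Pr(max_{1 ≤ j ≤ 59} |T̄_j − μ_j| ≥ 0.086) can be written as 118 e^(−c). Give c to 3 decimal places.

14.422

Union bound over the 59 events: Pr(max_{1 ≤ j ≤ 59} |T̄_j − μ_j| ≥ 0.086) ≤ 59·2·exp(−2nε²) = 118 exp(−2·975·0.086²).
So c = 2·975·0.086² = 14.4222.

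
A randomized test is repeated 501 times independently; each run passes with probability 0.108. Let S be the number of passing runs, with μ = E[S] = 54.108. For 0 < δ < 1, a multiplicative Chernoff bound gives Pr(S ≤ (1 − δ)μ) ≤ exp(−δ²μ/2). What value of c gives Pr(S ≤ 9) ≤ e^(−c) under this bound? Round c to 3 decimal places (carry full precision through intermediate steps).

Write 9 = (1 − δ)μ, so δ = 1 − 9/54.108 = 0.833666…
Then the exponent is δ²μ/2 = (μ − 9)²/(2μ) = 18.802503.

18.803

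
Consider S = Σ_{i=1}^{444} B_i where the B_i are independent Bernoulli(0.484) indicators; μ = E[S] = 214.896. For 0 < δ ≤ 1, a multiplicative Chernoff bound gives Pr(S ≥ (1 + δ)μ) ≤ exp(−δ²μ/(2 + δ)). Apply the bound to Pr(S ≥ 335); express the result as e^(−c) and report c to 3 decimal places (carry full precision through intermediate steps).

Write 335 = (1 + δ)μ, so δ = 335/214.896 − 1 = 0.5588936…
Then the exponent is δ²μ/(2 + δ) = (335 − μ)² / (μ·(2 + δ)) = 26.232180.

26.232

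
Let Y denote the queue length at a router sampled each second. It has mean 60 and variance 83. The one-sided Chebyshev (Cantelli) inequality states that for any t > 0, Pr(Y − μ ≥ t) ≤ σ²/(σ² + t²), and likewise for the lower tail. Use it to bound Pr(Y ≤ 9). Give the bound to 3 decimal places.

Here σ² = 83 and t = 51, so σ² + t² = 2684.
Cantelli's bound: 83/2684 = 0.0309.

0.031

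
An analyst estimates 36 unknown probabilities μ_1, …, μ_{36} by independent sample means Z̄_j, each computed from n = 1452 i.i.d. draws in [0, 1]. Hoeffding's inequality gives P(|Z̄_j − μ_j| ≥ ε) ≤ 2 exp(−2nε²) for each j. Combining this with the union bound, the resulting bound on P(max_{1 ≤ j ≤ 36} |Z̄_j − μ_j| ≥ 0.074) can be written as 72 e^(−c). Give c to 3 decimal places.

Union bound over the 36 events: P(max_{1 ≤ j ≤ 36} |Z̄_j − μ_j| ≥ 0.074) ≤ 36·2·exp(−2nε²) = 72 exp(−2·1452·0.074²).
So c = 2·1452·0.074² = 15.9023.

15.902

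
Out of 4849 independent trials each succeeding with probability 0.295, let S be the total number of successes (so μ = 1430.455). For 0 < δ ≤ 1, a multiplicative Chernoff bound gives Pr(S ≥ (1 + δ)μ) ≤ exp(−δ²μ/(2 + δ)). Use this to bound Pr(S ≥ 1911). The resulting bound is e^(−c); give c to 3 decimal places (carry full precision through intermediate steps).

Write 1911 = (1 + δ)μ, so δ = 1911/1430.455 − 1 = 0.3359386…
Then the exponent is δ²μ/(2 + δ) = (1911 − μ)² / (μ·(2 + δ)) = 69.108666.

69.109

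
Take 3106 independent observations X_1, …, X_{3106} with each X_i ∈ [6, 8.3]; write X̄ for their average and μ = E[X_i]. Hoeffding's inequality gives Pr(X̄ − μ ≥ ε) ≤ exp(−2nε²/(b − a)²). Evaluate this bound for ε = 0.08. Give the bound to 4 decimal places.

Exponent: 2nε²/(b − a)² = 2·3106·0.08² / 2.3² = 7.51546.
Bound = exp(−7.51546) = 0.00054.

0.0005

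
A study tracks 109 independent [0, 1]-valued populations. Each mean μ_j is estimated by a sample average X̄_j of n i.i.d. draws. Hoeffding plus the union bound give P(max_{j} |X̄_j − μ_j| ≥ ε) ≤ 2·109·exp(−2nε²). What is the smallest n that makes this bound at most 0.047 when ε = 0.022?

8722

Need 2·109·exp(−2nε²) ≤ 0.047, i.e. exp(−2nε²) ≤ 0.047/218.
So 2nε² ≥ ln(218/0.047) = 8.442103.
Hence n ≥ 8.442103/(2·0.022²) = 8721.181.
The smallest integer n is 8722.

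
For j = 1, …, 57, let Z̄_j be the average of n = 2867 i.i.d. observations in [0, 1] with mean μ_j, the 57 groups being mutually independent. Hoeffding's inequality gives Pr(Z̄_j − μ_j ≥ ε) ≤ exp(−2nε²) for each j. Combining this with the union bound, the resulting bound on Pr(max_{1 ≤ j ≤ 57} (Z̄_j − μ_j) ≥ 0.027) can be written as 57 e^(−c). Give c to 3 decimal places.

4.180

Union bound over the 57 events: Pr(max_{1 ≤ j ≤ 57} (Z̄_j − μ_j) ≥ 0.027) ≤ 57·exp(−2nε²) = 57 exp(−2·2867·0.027²).
So c = 2·2867·0.027² = 4.1801.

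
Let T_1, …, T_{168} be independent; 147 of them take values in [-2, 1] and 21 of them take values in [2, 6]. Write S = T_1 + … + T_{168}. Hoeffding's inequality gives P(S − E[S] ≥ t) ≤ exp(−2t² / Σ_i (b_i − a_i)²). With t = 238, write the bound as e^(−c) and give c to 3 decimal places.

68.287

Σ(b_i − a_i)² = 147·3² + 21·4² = 1659.
c = 2t² / 1659 = 2·238² / 1659 = 68.2869.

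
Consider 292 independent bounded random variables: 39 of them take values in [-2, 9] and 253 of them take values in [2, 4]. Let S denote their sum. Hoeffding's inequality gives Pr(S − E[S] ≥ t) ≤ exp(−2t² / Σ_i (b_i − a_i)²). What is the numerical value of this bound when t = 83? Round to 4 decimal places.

Σ(b_i − a_i)² = 39·11² + 253·2² = 5731.
Exponent = 2·83² / 5731 = 2.40412.
Bound = exp(−2.40412) = 0.09035.

0.0903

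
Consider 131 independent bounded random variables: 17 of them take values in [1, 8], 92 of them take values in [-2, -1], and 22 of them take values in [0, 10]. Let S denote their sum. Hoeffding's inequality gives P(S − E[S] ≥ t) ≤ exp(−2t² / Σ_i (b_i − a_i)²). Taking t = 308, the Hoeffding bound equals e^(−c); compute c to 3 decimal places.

Σ(b_i − a_i)² = 17·7² + 92·1² + 22·10² = 3125.
c = 2t² / 3125 = 2·308² / 3125 = 60.7130.

60.713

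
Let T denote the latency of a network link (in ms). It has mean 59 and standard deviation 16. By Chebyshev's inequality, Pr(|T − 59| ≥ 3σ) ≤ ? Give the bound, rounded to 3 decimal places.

Chebyshev: Pr(|T − μ| ≥ t) ≤ Var(T)/t².
Var(T) = σ² = 16² = 256.
t = 3·16 = 48.
Bound = 256 / 2304 = 0.1111.

0.111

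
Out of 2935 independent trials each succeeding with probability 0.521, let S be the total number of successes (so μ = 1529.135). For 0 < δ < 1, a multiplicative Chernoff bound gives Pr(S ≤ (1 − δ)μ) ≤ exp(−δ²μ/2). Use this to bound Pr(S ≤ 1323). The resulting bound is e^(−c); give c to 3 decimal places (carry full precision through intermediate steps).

Write 1323 = (1 − δ)μ, so δ = 1 − 1323/1529.135 = 0.134805…
Then the exponent is δ²μ/2 = (μ − 1323)²/(2μ) = 13.894011.

13.894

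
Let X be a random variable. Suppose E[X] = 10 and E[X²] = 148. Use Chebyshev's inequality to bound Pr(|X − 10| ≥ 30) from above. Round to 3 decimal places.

0.053

Var(X) = E[X²] − (E[X])² = 148 − 100 = 48.
Chebyshev's inequality: Pr(|X − μ| ≥ t) ≤ Var(X)/t² = 48/900 = 0.0533.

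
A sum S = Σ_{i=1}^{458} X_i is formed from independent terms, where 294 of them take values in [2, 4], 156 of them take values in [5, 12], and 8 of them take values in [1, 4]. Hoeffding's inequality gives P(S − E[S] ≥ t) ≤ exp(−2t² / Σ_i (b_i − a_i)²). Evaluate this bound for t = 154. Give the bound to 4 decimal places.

Σ(b_i − a_i)² = 294·2² + 156·7² + 8·3² = 8892.
Exponent = 2·154² / 8892 = 5.33423.
Bound = exp(−5.33423) = 0.00482.

0.0048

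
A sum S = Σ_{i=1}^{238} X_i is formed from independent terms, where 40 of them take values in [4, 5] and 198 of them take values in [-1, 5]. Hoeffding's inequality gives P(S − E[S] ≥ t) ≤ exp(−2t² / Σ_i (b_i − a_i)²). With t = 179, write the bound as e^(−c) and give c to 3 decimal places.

Σ(b_i − a_i)² = 40·1² + 198·6² = 7168.
c = 2t² / 7168 = 2·179² / 7168 = 8.9400.

8.940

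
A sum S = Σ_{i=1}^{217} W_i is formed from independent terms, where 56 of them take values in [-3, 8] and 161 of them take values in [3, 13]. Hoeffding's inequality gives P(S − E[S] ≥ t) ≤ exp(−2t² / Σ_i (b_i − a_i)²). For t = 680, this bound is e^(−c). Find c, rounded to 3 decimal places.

40.427

Σ(b_i − a_i)² = 56·11² + 161·10² = 22876.
c = 2t² / 22876 = 2·680² / 22876 = 40.4266.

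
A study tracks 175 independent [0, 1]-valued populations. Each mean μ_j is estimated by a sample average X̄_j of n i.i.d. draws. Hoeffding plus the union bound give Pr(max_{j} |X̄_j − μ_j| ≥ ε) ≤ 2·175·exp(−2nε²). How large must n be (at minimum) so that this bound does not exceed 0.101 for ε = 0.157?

166

Need 2·175·exp(−2nε²) ≤ 0.101, i.e. exp(−2nε²) ≤ 0.101/350.
So 2nε² ≥ ln(350/0.101) = 8.150568.
Hence n ≥ 8.150568/(2·0.157²) = 165.333.
The smallest integer n is 166.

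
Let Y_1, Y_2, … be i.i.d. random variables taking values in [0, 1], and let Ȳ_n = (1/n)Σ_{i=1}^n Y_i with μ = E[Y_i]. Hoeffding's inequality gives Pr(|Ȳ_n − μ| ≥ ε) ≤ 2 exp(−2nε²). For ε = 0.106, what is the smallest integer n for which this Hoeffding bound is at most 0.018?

Require 2·exp(−2nε²) ≤ 0.018, i.e. 2nε² ≥ ln(2/0.018) = 4.710531.
So n ≥ 4.710531 / (2·0.106²) = 209.618.
The smallest integer n is 210.

210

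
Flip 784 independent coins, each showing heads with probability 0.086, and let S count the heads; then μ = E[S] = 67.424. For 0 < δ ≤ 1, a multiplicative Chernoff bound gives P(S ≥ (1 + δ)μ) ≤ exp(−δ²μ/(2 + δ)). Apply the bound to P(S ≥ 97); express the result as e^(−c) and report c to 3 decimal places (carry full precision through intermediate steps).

Write 97 = (1 + δ)μ, so δ = 97/67.424 − 1 = 0.4386569…
Then the exponent is δ²μ/(2 + δ) = (97 − μ)² / (μ·(2 + δ)) = 5.320025.

5.320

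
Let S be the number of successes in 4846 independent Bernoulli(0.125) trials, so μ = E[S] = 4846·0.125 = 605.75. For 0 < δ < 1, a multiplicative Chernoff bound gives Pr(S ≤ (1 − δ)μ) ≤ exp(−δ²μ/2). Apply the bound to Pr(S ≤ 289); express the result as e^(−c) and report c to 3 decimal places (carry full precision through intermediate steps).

82.815

Write 289 = (1 − δ)μ, so δ = 1 − 289/605.75 = 0.5229055…
Then the exponent is δ²μ/2 = (μ − 289)²/(2μ) = 82.815157.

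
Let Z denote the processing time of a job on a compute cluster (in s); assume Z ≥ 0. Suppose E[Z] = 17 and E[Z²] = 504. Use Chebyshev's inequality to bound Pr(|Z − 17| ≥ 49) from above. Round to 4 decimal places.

0.0895

Var(Z) = E[Z²] − (E[Z])² = 504 − 289 = 215.
Chebyshev's inequality: Pr(|Z − μ| ≥ t) ≤ Var(Z)/t² = 215/2401 = 0.0895.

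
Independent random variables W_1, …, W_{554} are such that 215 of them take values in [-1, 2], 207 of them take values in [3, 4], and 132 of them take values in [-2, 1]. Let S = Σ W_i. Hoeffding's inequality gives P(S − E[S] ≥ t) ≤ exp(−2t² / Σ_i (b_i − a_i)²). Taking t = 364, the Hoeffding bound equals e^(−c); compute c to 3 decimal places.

Σ(b_i − a_i)² = 215·3² + 207·1² + 132·3² = 3330.
c = 2t² / 3330 = 2·364² / 3330 = 79.5772.

79.577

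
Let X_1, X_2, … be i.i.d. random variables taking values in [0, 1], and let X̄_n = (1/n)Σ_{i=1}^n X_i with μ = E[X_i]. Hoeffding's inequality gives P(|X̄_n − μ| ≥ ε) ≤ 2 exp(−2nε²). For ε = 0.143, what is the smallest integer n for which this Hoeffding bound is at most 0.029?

104

Require 2·exp(−2nε²) ≤ 0.029, i.e. 2nε² ≥ ln(2/0.029) = 4.233607.
So n ≥ 4.233607 / (2·0.143²) = 103.516.
The smallest integer n is 104.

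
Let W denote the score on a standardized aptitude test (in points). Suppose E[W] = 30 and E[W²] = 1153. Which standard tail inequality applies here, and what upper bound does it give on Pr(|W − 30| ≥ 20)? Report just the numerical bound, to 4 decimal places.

The first two moments determine the variance, so Chebyshev's inequality is the sharpest standard bound available.
Var(W) = E[W²] − (E[W])² = 1153 − 900 = 253.
Chebyshev's inequality: Pr(|W − μ| ≥ t) ≤ Var(W)/t² = 253/400 = 0.6325.

0.6325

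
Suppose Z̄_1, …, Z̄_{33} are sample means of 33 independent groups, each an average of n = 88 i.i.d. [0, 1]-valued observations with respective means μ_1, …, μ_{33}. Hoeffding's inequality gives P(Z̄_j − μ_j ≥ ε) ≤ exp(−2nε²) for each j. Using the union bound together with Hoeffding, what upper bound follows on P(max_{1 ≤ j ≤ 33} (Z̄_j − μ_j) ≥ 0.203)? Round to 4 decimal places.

0.0234

Per-experiment Hoeffding bound: exp(−2·88·0.203²) = exp(−7.25278) = 0.0007082.
Union bound over 33 events: 33·0.0007082 = 0.02337.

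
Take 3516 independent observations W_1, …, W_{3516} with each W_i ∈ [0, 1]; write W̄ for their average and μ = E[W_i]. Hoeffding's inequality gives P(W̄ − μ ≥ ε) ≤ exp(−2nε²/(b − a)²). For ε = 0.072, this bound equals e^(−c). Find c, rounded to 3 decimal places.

c = 2nε²/(b − a)² = 2·3516·0.072² / 1² = 36.4539.

36.454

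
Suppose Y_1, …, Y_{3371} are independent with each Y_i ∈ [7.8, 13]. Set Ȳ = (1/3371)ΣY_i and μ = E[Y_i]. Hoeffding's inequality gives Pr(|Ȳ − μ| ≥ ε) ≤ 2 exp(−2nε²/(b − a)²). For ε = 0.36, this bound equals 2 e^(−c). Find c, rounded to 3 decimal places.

32.314

c = 2nε²/(b − a)² = 2·3371·0.36² / 5.2² = 32.3137.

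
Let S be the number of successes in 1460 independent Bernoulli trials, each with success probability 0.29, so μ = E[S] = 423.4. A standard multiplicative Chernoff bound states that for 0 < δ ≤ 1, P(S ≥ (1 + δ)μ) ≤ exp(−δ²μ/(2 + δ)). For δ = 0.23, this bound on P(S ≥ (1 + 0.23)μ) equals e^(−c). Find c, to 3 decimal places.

10.044

c = δ²μ/(2 + δ) = 0.23²·423.4/(2 + 0.23) = 10.0439.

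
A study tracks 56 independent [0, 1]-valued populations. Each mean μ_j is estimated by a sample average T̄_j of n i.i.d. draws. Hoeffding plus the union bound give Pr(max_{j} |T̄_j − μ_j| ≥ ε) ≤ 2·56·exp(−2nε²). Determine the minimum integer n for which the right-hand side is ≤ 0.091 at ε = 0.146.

Need 2·56·exp(−2nε²) ≤ 0.091, i.e. exp(−2nε²) ≤ 0.091/112.
So 2nε² ≥ ln(112/0.091) = 7.115395.
Hence n ≥ 7.115395/(2·0.146²) = 166.903.
The smallest integer n is 167.

167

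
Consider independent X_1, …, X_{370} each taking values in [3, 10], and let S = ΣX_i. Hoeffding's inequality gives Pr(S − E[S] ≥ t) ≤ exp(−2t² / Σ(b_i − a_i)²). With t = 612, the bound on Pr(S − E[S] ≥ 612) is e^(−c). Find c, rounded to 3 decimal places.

41.318

Σ(b_i − a_i)² = 370·(7)² = 18130.
c = 2t²/18130 = 2·612²/18130 = 41.3176.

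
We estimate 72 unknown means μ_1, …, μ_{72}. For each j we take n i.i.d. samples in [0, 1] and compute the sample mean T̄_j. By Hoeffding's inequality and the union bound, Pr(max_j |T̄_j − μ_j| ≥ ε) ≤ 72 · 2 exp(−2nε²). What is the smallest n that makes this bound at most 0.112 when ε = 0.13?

212

Need 2·72·exp(−2nε²) ≤ 0.112, i.e. exp(−2nε²) ≤ 0.112/144.
So 2nε² ≥ ln(144/0.112) = 7.159070.
Hence n ≥ 7.159070/(2·0.13²) = 211.807.
The smallest integer n is 212.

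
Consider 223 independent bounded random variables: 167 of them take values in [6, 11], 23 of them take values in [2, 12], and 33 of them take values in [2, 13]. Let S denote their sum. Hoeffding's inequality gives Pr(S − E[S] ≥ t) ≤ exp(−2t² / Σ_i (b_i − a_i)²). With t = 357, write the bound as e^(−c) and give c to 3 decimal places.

24.350

Σ(b_i − a_i)² = 167·5² + 23·10² + 33·11² = 10468.
c = 2t² / 10468 = 2·357² / 10468 = 24.3502.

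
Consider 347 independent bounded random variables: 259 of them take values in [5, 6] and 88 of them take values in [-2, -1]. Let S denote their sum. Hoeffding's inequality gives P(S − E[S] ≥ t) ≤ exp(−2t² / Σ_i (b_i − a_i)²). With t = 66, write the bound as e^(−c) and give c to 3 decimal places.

Σ(b_i − a_i)² = 259·1² + 88·1² = 347.
c = 2t² / 347 = 2·66² / 347 = 25.1066.

25.107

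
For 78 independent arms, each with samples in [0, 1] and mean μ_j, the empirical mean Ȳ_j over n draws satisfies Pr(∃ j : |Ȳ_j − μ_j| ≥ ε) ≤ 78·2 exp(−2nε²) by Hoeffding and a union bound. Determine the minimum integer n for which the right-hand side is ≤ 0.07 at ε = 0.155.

Need 2·78·exp(−2nε²) ≤ 0.07, i.e. exp(−2nε²) ≤ 0.07/156.
So 2nε² ≥ ln(156/0.07) = 7.709116.
Hence n ≥ 7.709116/(2·0.155²) = 160.439.
The smallest integer n is 161.

161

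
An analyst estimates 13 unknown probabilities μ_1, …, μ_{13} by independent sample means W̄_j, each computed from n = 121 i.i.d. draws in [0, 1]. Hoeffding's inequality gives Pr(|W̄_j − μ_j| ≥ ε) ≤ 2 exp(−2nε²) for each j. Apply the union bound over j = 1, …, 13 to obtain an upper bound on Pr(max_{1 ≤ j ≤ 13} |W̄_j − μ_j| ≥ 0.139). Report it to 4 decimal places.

0.2423

Per-experiment Hoeffding bound: 2·exp(−2·121·0.139²) = 2·exp(−4.67568) = 0.018638.
Union bound over 13 events: 13·0.018638 = 0.24230.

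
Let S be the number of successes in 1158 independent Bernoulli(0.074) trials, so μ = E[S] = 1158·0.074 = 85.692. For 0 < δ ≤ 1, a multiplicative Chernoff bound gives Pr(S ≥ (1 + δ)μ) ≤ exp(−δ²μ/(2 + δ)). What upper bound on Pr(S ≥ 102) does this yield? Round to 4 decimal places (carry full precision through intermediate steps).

Write 102 = (1 + δ)μ, so δ = 102/85.692 − 1 = 0.1903095…
Then the exponent is δ²μ/(2 + δ) = (102 − μ)² / (μ·(2 + δ)) = 1.416954.
Bound = exp(−1.416954) = 0.24245.

0.2425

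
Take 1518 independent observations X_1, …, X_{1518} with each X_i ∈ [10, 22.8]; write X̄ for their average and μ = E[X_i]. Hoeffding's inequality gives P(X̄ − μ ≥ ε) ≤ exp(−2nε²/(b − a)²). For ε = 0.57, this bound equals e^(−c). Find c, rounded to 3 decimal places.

6.020

c = 2nε²/(b − a)² = 2·1518·0.57² / 12.8² = 6.0205.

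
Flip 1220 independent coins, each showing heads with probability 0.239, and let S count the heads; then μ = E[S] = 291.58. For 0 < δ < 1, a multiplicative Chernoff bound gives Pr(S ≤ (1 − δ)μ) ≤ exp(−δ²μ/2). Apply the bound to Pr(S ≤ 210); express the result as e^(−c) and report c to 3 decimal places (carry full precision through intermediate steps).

11.412

Write 210 = (1 − δ)μ, so δ = 1 − 210/291.58 = 0.279786…
Then the exponent is δ²μ/2 = (μ − 210)²/(2μ) = 11.412471.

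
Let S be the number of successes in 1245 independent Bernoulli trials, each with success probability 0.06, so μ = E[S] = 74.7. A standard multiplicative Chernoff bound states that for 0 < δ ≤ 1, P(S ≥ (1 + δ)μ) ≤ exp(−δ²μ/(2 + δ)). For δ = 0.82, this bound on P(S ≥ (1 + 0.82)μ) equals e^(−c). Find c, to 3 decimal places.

c = δ²μ/(2 + δ) = 0.82²·74.7/(2 + 0.82) = 17.8114.

17.811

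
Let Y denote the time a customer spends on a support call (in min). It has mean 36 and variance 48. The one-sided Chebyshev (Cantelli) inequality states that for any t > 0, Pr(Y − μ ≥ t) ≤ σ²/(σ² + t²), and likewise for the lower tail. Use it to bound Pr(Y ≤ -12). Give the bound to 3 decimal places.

Here σ² = 48 and t = 48, so σ² + t² = 2352.
Cantelli's bound: 48/2352 = 0.0204.

0.020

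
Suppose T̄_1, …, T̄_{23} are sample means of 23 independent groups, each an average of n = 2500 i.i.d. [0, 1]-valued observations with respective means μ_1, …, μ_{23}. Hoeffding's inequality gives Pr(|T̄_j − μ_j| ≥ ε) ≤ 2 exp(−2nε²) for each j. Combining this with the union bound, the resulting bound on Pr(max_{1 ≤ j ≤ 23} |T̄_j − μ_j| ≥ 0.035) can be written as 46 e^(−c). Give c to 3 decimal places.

Union bound over the 23 events: Pr(max_{1 ≤ j ≤ 23} |T̄_j − μ_j| ≥ 0.035) ≤ 23·2·exp(−2nε²) = 46 exp(−2·2500·0.035²).
So c = 2·2500·0.035² = 6.1250.

6.125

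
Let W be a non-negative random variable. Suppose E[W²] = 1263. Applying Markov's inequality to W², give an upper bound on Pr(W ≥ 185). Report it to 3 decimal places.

0.037

Since W ≥ 0, the event {W ≥ 185} is the same as {W² ≥ 34225}.
Markov's inequality applied to W² gives Pr(W² ≥ 34225) ≤ E[W²]/34225 = 1263/34225 = 0.0369.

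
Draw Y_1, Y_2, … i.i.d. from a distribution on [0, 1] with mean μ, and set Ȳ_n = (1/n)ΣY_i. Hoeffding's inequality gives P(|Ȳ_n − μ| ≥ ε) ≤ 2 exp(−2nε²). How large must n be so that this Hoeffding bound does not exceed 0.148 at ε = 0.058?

Require 2·exp(−2nε²) ≤ 0.148, i.e. 2nε² ≥ ln(2/0.148) = 2.603690.
So n ≥ 2.603690 / (2·0.058²) = 386.993.
The smallest integer n is 387.

387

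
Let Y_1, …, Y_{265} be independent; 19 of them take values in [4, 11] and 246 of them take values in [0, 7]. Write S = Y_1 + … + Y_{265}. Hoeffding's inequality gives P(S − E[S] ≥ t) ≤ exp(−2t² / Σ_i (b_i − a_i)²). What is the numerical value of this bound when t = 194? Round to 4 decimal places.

Σ(b_i − a_i)² = 19·7² + 246·7² = 12985.
Exponent = 2·194² / 12985 = 5.79684.
Bound = exp(−5.79684) = 0.00304.

0.0030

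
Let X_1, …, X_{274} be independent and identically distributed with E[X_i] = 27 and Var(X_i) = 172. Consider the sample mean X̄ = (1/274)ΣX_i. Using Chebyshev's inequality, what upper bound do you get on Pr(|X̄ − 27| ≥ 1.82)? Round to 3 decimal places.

Var(X̄) = Var(X_i)/n = 172/274 = 0.62774.
Chebyshev: Pr(|X̄ − 27| ≥ 1.82) ≤ Var(X̄)/(1.82)² = 172/(274·1.82²) = 0.1895.

0.190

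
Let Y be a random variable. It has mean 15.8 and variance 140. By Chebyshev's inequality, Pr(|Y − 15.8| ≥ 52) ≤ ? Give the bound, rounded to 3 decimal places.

0.052

Chebyshev: Pr(|Y − μ| ≥ t) ≤ Var(Y)/t².
Bound = 140 / 2704 = 0.0518.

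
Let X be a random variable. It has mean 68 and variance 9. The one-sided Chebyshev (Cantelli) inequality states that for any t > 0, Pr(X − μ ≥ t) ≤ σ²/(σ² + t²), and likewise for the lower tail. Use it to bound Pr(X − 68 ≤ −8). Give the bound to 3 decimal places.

Here σ² = 9 and t = 8, so σ² + t² = 73.
Cantelli's bound: 9/73 = 0.1233.

0.123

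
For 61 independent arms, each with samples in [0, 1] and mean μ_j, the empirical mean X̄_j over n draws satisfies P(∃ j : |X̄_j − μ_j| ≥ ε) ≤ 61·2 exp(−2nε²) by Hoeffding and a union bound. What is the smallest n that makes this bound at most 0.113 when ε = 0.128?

Need 2·61·exp(−2nε²) ≤ 0.113, i.e. exp(−2nε²) ≤ 0.113/122.
So 2nε² ≥ ln(122/0.113) = 6.984389.
Hence n ≥ 6.984389/(2·0.128²) = 213.147.
The smallest integer n is 214.

214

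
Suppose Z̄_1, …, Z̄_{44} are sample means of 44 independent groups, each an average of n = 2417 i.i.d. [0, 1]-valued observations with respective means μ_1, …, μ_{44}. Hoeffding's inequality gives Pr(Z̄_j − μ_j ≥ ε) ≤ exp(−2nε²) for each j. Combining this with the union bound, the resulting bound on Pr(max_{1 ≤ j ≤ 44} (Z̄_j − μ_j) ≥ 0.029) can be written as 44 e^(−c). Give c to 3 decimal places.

Union bound over the 44 events: Pr(max_{1 ≤ j ≤ 44} (Z̄_j − μ_j) ≥ 0.029) ≤ 44·exp(−2nε²) = 44 exp(−2·2417·0.029²).
So c = 2·2417·0.029² = 4.0654.

4.065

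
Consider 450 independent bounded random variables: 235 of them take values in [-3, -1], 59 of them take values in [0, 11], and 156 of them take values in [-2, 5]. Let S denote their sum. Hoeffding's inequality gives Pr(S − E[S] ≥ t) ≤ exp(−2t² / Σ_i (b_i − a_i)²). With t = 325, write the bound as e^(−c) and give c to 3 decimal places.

13.436

Σ(b_i − a_i)² = 235·2² + 59·11² + 156·7² = 15723.
c = 2t² / 15723 = 2·325² / 15723 = 13.4357.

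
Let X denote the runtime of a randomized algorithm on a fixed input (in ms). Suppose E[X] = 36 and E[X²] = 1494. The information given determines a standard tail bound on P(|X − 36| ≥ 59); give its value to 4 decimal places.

0.0569

The first two moments determine the variance, so Chebyshev's inequality is the sharpest standard bound available.
Var(X) = E[X²] − (E[X])² = 1494 − 1296 = 198.
Chebyshev's inequality: P(|X − μ| ≥ t) ≤ Var(X)/t² = 198/3481 = 0.0569.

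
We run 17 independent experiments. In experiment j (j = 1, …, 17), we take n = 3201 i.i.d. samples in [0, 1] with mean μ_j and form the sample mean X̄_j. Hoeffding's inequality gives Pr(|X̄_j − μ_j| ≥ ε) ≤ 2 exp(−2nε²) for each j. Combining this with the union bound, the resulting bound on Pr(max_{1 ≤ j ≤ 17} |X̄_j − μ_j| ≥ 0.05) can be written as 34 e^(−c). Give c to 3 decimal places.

Union bound over the 17 events: Pr(max_{1 ≤ j ≤ 17} |X̄_j − μ_j| ≥ 0.05) ≤ 17·2·exp(−2nε²) = 34 exp(−2·3201·0.05²).
So c = 2·3201·0.05² = 16.0050.

16.005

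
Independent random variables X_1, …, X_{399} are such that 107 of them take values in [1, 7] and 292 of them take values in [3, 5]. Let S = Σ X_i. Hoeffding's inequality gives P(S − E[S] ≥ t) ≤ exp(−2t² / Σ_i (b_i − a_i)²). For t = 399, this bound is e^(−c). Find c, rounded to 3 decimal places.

63.427

Σ(b_i − a_i)² = 107·6² + 292·2² = 5020.
c = 2t² / 5020 = 2·399² / 5020 = 63.4267.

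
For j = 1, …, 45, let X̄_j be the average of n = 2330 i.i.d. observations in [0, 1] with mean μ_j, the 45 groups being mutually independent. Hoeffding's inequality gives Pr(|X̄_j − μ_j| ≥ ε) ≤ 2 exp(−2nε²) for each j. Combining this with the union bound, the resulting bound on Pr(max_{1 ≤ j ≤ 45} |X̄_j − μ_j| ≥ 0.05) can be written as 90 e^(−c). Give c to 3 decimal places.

11.650

Union bound over the 45 events: Pr(max_{1 ≤ j ≤ 45} |X̄_j − μ_j| ≥ 0.05) ≤ 45·2·exp(−2nε²) = 90 exp(−2·2330·0.05²).
So c = 2·2330·0.05² = 11.6500.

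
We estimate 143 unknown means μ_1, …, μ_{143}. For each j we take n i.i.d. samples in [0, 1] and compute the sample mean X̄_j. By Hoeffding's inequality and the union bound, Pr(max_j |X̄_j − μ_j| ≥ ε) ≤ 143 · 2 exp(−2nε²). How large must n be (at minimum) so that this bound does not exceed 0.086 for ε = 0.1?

406

Need 2·143·exp(−2nε²) ≤ 0.086, i.e. exp(−2nε²) ≤ 0.086/286.
So 2nε² ≥ ln(286/0.086) = 8.109400.
Hence n ≥ 8.109400/(2·0.1²) = 405.470.
The smallest integer n is 406.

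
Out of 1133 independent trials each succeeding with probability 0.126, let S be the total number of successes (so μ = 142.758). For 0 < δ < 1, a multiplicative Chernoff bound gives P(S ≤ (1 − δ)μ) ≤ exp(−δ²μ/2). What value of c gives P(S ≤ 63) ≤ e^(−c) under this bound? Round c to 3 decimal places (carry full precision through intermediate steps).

Write 63 = (1 − δ)μ, so δ = 1 − 63/142.758 = 0.5586937…
Then the exponent is δ²μ/2 = (μ − 63)²/(2μ) = 22.280147.

22.280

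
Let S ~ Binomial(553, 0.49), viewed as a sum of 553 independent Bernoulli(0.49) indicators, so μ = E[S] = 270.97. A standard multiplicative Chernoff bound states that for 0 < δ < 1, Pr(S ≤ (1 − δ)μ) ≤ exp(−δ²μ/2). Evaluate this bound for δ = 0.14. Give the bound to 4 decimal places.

0.0703

Exponent = δ²μ/2 = 0.14²·270.97/2 = 2.6555.
Bound = exp(−2.6555) = 0.07026.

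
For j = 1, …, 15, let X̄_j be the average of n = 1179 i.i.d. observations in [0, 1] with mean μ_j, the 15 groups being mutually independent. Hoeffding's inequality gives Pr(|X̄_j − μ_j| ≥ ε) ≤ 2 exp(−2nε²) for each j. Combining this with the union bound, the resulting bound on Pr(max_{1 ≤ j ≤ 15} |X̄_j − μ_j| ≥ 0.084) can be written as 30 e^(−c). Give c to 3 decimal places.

16.638

Union bound over the 15 events: Pr(max_{1 ≤ j ≤ 15} |X̄_j − μ_j| ≥ 0.084) ≤ 15·2·exp(−2nε²) = 30 exp(−2·1179·0.084²).
So c = 2·1179·0.084² = 16.6380.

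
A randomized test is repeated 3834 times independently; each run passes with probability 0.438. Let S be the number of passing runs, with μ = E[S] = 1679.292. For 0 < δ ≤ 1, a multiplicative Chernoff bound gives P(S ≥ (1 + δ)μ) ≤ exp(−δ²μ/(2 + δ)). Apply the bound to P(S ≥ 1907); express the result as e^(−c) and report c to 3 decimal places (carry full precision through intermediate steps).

Write 1907 = (1 + δ)μ, so δ = 1907/1679.292 − 1 = 0.1355976…
Then the exponent is δ²μ/(2 + δ) = (1907 − μ)² / (μ·(2 + δ)) = 14.458090.

14.458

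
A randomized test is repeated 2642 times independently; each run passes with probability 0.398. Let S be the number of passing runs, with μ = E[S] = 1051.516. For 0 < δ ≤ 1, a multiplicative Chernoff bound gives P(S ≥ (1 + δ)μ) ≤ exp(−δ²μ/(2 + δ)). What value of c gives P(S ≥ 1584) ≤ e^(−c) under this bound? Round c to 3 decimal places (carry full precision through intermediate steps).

Write 1584 = (1 + δ)μ, so δ = 1584/1051.516 − 1 = 0.5063965…
Then the exponent is δ²μ/(2 + δ) = (1584 − μ)² / (μ·(2 + δ)) = 107.583946.

107.584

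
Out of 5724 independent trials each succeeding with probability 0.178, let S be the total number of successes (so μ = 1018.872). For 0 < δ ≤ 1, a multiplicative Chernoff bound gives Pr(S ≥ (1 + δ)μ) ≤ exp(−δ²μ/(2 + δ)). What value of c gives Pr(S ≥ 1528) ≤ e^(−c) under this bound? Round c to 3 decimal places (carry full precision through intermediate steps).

101.776

Write 1528 = (1 + δ)μ, so δ = 1528/1018.872 − 1 = 0.4996977…
Then the exponent is δ²μ/(2 + δ) = (1528 − μ)² / (μ·(2 + δ)) = 101.776344.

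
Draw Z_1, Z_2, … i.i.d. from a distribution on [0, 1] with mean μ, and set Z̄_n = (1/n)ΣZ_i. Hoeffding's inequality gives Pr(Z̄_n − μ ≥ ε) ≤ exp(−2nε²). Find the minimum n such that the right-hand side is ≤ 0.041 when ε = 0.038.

Require exp(−2nε²) ≤ 0.041, i.e. 2nε² ≥ ln(1/0.041) = 3.194183.
So n ≥ 3.194183 / (2·0.038²) = 1106.019.
The smallest integer n is 1107.

1107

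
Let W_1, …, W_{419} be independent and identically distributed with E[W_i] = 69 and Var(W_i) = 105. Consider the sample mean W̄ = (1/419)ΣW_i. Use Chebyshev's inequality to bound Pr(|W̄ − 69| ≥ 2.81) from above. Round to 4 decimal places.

0.0317

Var(W̄) = Var(W_i)/n = 105/419 = 0.2506.
Chebyshev: Pr(|W̄ − 69| ≥ 2.81) ≤ Var(W̄)/(2.81)² = 105/(419·2.81²) = 0.0317.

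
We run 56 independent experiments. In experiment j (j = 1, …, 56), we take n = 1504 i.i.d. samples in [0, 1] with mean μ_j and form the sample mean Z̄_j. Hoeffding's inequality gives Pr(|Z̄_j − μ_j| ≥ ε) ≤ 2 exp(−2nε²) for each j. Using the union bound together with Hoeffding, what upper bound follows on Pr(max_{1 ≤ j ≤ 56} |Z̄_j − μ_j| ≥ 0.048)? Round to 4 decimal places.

Per-experiment Hoeffding bound: 2·exp(−2·1504·0.048²) = 2·exp(−6.93043) = 0.0019552.
Union bound over 56 events: 56·0.0019552 = 0.10949.

0.1095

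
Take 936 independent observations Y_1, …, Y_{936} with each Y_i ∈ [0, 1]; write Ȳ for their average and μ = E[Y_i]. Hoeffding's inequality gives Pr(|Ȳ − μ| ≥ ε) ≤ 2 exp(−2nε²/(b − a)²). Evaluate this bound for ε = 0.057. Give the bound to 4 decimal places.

0.0046

Exponent: 2nε²/(b − a)² = 2·936·0.057² / 1² = 6.08213.
Bound = 2·exp(−6.08213) = 0.00457.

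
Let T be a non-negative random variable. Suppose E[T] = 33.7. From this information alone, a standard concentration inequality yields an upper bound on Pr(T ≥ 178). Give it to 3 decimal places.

Only the mean of a non-negative variable is known, so Markov's inequality is the applicable tail bound.
Markov's inequality: for a non-negative random variable, Pr(T ≥ a) ≤ E[T]/a.
Here E[T] = 33.7 and a = 178, so the bound is 33.7/178 = 0.1893.

0.189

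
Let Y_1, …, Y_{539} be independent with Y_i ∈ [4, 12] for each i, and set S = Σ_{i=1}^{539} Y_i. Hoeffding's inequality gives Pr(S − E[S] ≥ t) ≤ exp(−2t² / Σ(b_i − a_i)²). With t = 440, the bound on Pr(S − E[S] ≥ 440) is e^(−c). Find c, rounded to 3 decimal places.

Σ(b_i − a_i)² = 539·(8)² = 34496.
c = 2t²/34496 = 2·440²/34496 = 11.2245.

11.224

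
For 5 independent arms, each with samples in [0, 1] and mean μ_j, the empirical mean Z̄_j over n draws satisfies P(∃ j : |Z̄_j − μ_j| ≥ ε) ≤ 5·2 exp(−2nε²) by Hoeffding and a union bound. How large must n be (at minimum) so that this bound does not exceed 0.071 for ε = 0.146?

Need 2·5·exp(−2nε²) ≤ 0.071, i.e. exp(−2nε²) ≤ 0.071/10.
So 2nε² ≥ ln(10/0.071) = 4.947660.
Hence n ≥ 4.947660/(2·0.146²) = 116.055.
The smallest integer n is 117.

117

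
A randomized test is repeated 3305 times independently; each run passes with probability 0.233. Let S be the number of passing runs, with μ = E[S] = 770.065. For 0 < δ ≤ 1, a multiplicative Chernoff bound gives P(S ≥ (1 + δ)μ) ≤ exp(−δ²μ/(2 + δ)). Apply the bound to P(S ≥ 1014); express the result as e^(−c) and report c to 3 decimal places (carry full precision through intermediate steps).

33.353

Write 1014 = (1 + δ)μ, so δ = 1014/770.065 − 1 = 0.316772…
Then the exponent is δ²μ/(2 + δ) = (1014 − μ)² / (μ·(2 + δ)) = 33.353204.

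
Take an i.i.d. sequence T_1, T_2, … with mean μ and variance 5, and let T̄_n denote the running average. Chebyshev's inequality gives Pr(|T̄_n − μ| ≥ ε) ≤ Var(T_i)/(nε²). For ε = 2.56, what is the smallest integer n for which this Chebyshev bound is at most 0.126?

Require 5/(n·2.56²) ≤ 0.126, i.e. n ≥ 5/(0.126·2.56²) = 6.055.
The smallest integer n is 7.

7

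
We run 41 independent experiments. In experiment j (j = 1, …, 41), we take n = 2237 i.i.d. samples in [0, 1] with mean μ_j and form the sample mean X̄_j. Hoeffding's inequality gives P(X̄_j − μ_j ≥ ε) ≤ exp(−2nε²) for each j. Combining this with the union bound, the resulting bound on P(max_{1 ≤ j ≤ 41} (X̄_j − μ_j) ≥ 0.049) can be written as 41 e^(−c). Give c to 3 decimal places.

10.742

Union bound over the 41 events: P(max_{1 ≤ j ≤ 41} (X̄_j − μ_j) ≥ 0.049) ≤ 41·exp(−2nε²) = 41 exp(−2·2237·0.049²).
So c = 2·2237·0.049² = 10.7421.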